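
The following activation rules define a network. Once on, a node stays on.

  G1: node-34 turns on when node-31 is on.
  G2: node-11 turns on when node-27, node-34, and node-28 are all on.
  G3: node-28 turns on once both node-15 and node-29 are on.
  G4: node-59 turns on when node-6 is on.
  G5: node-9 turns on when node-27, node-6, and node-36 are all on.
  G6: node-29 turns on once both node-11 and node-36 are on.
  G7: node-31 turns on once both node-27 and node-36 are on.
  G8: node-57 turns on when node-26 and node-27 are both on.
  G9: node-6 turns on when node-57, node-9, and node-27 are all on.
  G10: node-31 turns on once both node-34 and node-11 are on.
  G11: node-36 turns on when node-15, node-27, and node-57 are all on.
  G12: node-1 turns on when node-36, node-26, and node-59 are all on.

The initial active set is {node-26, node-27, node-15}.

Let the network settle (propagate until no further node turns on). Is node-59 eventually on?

No

node-59 would need node-6 (G4), but node-6 never turns on.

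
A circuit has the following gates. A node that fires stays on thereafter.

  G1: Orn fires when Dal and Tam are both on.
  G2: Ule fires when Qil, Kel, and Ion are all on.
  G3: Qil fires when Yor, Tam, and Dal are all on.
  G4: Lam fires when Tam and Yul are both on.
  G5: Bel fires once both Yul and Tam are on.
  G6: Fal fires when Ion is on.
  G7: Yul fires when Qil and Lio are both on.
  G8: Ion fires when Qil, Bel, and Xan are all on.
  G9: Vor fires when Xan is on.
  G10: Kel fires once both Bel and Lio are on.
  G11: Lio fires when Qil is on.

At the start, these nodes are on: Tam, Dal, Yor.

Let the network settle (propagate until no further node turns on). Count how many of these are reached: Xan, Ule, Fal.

No rule produces Xan, and it is not given.
Ule would need Qil, Kel, and Ion (G2), but Ion never turns on.
Fal would need Ion (G6), but Ion never turns on.
None of the 3 are reached.

0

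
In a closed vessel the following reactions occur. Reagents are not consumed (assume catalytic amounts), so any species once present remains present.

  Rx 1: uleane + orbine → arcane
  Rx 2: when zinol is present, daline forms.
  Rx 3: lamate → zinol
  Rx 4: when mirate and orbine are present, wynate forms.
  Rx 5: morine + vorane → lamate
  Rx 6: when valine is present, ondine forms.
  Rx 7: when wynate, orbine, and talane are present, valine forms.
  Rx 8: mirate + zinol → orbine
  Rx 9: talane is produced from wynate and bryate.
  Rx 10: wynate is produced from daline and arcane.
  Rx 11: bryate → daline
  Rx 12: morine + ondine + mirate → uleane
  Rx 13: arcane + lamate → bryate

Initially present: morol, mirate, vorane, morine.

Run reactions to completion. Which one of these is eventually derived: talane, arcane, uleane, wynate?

wynate

morine and vorane present → lamate forms (Rx 5).
lamate present → zinol forms (Rx 3).
mirate and zinol present → orbine forms (Rx 8).
mirate and orbine present → wynate forms (Rx 4).
uleane would need morine, ondine, and mirate (Rx 12), but ondine never forms. talane would need wynate and bryate (Rx 9), but bryate never forms. arcane would need uleane and orbine (Rx 1), but uleane never forms.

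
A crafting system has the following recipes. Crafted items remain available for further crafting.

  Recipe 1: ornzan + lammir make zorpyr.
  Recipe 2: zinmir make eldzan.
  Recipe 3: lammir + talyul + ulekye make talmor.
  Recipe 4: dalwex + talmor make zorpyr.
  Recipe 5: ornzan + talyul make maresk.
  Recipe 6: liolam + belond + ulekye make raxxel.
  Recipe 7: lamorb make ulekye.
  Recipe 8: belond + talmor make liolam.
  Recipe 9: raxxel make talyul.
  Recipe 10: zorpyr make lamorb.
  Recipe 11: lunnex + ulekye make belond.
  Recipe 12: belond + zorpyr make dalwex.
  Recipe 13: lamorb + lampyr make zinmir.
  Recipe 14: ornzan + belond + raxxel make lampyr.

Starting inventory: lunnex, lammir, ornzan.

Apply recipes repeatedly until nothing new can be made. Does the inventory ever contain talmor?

No

talmor would need lammir, talyul, and ulekye (Recipe 3), but talyul is never obtained.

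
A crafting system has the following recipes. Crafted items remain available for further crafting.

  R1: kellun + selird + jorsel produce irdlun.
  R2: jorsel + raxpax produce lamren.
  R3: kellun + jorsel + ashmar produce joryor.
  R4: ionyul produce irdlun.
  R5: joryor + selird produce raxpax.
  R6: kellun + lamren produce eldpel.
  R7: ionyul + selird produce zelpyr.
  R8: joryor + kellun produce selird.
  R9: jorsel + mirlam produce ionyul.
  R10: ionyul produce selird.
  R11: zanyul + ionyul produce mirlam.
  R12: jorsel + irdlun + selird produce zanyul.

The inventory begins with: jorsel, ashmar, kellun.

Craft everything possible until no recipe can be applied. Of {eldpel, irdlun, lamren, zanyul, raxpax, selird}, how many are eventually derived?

6

Using R3, kellun, jorsel, and ashmar make joryor.
Using R8, joryor and kellun make selird.
joryor + selird → raxpax (R5).
kellun + selird + jorsel → irdlun (R1).
jorsel + irdlun + selird → zanyul (R12).
jorsel + raxpax → lamren (R2).
kellun + lamren → eldpel (R6).
eldpel: reached.
irdlun: reached.
lamren: reached.
zanyul: reached.
raxpax: reached.
selird: reached.
All 6 are reached.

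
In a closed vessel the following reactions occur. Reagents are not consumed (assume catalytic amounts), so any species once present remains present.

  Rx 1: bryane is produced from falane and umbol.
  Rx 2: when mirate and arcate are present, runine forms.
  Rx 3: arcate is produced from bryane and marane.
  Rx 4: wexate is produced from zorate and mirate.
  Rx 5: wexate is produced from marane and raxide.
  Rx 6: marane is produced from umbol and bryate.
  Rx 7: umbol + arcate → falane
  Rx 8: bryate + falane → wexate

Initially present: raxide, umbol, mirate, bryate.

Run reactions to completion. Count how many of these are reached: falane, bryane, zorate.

falane would need umbol and arcate (Rx 7), but arcate never forms.
bryane would need falane and umbol (Rx 1), but falane never forms.
No rule produces zorate, and it is not given.
None of the 3 are reached.

0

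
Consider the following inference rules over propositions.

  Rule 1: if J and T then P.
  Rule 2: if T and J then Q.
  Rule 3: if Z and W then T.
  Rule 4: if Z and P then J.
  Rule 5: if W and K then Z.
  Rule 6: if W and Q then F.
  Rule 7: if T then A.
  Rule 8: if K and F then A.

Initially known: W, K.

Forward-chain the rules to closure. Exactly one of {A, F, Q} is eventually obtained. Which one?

A

W and K hold, so Z follows (Rule 5).
Z and W hold, so T follows (Rule 3).
From T, Rule 7 gives A.
Q would need T and J (Rule 2), but J is never established. F would need W and Q (Rule 6), but Q is never established.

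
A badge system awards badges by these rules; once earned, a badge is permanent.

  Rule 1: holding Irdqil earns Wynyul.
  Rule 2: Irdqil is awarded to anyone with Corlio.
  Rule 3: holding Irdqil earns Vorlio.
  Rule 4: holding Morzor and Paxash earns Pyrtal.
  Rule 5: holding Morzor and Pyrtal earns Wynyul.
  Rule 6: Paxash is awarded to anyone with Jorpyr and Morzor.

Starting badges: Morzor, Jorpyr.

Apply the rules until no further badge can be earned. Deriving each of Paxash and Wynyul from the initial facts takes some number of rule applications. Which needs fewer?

Paxash: With Jorpyr and Morzor, Paxash is earned (Rule 6). [1 rule application]
Wynyul: With Jorpyr and Morzor, Paxash is earned (Rule 6). With Morzor and Paxash, Pyrtal is earned (Rule 4). With Morzor and Pyrtal, Wynyul is earned (Rule 5). [3 rule applications]
Paxash needs fewer.

Paxash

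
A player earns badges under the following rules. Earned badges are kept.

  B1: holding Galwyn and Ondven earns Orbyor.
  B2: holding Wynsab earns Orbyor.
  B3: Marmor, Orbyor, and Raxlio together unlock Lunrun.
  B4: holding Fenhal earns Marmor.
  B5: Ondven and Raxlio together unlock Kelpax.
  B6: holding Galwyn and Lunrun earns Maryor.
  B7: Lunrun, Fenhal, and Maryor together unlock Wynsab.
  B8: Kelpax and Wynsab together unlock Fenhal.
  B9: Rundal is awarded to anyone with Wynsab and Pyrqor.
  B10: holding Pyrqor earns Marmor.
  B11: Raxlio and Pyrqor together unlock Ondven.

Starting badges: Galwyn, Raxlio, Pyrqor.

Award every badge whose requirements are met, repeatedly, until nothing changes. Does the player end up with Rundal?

No

Rundal would need Wynsab and Pyrqor (B9), but Wynsab is never earned.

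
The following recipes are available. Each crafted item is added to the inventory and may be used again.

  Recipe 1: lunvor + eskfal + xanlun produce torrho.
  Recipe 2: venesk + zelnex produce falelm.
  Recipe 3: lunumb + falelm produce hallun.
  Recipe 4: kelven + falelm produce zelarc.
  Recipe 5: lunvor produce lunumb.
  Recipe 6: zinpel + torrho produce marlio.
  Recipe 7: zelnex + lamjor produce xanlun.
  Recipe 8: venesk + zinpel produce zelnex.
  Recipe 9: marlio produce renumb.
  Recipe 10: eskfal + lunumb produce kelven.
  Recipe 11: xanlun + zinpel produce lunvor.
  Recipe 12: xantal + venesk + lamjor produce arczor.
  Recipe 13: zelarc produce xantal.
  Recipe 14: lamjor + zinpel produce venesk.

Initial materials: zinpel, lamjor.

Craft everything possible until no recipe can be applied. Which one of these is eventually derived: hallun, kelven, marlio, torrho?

hallun

lamjor + zinpel → venesk (Recipe 14).
Using Recipe 8, venesk and zinpel make zelnex.
zelnex + lamjor → xanlun (Recipe 7).
venesk + zelnex → falelm (Recipe 2).
xanlun + zinpel → lunvor (Recipe 11).
lunvor → lunumb (Recipe 5).
Using Recipe 3, lunumb and falelm make hallun.
torrho would need lunvor, eskfal, and xanlun (Recipe 1), but eskfal is never obtained. kelven would need eskfal and lunumb (Recipe 10), but eskfal is never obtained. marlio would need zinpel and torrho (Recipe 6), but torrho is never obtained.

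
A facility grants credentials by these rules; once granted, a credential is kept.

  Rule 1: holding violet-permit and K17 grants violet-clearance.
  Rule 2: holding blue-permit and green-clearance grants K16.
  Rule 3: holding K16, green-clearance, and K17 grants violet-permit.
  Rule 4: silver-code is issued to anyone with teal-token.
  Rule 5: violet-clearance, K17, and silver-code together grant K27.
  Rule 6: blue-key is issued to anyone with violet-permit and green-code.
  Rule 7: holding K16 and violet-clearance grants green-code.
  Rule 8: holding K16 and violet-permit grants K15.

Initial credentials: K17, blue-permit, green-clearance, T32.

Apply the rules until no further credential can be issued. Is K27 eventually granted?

No

K27 would need violet-clearance, K17, and silver-code (Rule 5), but silver-code is never granted.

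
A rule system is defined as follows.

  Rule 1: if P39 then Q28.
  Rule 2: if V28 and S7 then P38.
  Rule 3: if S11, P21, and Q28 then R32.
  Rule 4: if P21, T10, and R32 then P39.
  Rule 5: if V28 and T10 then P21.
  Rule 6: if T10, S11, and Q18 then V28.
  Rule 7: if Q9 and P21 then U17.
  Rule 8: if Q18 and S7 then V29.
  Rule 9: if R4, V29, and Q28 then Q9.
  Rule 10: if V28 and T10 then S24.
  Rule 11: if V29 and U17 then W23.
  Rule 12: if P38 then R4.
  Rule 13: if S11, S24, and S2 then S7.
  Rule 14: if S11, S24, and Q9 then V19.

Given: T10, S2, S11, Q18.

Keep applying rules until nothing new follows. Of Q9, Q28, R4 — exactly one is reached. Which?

R4

From T10, S11, and Q18, Rule 6 gives V28.
From V28 and T10, Rule 10 gives S24.
S11, S24, and S2 hold, so S7 follows (Rule 13).
V28 and S7 hold, so P38 follows (Rule 2).
P38 holds, so R4 follows (Rule 12).
Q28 would need P39 (Rule 1), but P39 is never established. Q9 would need R4, V29, and Q28 (Rule 9), but Q28 is never established.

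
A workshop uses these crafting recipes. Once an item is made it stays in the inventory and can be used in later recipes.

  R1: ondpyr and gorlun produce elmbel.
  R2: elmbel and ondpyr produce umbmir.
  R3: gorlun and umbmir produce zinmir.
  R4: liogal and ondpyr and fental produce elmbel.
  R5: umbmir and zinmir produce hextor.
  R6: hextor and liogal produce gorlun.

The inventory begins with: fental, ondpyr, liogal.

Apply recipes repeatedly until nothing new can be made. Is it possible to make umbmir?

liogal and ondpyr and fental → elmbel (R4).
Using R2, elmbel and ondpyr make umbmir.

Yes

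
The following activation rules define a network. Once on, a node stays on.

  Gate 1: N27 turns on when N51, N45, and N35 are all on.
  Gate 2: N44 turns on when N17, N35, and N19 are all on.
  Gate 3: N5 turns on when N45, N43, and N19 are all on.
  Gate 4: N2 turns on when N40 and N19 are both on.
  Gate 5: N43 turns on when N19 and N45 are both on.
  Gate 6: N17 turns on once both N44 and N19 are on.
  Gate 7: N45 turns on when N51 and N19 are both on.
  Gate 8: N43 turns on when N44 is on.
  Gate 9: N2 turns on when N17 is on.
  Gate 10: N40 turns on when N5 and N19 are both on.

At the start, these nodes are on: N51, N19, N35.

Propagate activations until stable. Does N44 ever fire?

No

N44 would need N17, N35, and N19 (Gate 2), but N17 never turns on.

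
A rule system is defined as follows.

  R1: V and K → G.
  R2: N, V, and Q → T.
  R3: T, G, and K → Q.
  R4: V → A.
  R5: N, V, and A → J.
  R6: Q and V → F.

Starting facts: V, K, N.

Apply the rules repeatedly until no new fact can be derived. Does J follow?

V holds, so A follows (R4).
From N, V, and A, R5 gives J.

Yes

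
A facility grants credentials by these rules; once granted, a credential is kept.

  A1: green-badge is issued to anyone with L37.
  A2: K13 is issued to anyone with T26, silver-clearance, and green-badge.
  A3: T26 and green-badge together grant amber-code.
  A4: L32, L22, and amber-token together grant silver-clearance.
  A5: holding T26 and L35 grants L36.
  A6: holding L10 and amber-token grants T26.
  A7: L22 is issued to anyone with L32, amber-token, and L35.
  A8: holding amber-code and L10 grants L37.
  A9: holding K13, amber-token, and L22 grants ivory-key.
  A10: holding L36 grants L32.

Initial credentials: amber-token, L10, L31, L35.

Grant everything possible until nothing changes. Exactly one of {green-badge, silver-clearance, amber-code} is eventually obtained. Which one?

silver-clearance

Holding L10 and amber-token grants T26 (A6).
Holding T26 and L35 grants L36 (A5).
Holding L36 grants L32 (A10).
Holding L32, amber-token, and L35 grants L22 (A7).
Holding L32, L22, and amber-token grants silver-clearance (A4).
amber-code would need T26 and green-badge (A3), but green-badge is never granted. green-badge would need L37 (A1), but L37 is never granted.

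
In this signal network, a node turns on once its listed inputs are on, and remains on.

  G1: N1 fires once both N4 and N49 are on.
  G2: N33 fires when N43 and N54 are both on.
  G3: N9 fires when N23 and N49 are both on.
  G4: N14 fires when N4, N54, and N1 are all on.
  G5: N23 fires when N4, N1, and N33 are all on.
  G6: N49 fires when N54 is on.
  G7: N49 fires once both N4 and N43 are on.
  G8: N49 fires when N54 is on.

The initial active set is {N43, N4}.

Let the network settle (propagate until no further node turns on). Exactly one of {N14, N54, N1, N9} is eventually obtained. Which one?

G7: N4 and N43 on → N49 on.
G1: N4 and N49 on → N1 on.
N9 would need N23 and N49 (G3), but N23 never turns on. No rule produces N54, and it is not given. N14 would need N4, N54, and N1 (G4), but N54 never turns on.

N1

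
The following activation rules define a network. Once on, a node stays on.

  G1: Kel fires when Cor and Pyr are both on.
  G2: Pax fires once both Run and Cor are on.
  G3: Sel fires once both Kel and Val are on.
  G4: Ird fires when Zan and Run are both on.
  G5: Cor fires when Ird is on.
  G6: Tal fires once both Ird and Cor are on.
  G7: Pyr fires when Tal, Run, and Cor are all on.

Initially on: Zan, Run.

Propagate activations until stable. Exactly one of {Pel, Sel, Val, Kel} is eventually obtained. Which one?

Kel

G4: Zan and Run on → Ird on.
G5: Ird on → Cor on.
Ird and Cor are on, so Tal fires (G6).
Tal, Run, and Cor are on, so Pyr fires (G7).
Cor and Pyr are on, so Kel fires (G1).
No rule produces Val, and it is not given. No rule produces Pel, and it is not given. Sel would need Kel and Val (G3), but Val never turns on.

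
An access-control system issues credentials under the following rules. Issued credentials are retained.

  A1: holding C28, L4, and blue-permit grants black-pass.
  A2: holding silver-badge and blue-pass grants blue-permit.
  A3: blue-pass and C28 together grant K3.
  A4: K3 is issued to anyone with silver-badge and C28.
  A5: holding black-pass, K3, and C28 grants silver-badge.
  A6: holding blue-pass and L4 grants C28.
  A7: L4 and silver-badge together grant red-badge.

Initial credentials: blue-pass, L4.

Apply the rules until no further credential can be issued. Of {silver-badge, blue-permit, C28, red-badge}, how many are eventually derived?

Holding blue-pass and L4 grants C28 (A6).
silver-badge would need black-pass, K3, and C28 (A5), but black-pass is never granted.
blue-permit would need silver-badge and blue-pass (A2), but silver-badge is never granted.
C28: reached.
red-badge would need L4 and silver-badge (A7), but silver-badge is never granted.
Reached: C28 — 1 of the 4.

1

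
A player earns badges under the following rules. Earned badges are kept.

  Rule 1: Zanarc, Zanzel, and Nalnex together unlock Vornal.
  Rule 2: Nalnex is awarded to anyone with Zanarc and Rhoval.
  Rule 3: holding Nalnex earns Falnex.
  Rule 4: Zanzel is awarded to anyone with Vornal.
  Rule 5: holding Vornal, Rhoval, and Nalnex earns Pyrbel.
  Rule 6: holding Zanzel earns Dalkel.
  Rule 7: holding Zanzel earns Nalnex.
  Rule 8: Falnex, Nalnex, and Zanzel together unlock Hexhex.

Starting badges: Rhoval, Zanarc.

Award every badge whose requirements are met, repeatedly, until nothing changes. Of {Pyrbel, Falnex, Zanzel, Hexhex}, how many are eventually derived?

With Zanarc and Rhoval, Nalnex is earned (Rule 2).
With Nalnex, Falnex is earned (Rule 3).
Pyrbel would need Vornal, Rhoval, and Nalnex (Rule 5), but Vornal is never earned.
Falnex: reached.
Zanzel would need Vornal (Rule 4), but Vornal is never earned.
Hexhex would need Falnex, Nalnex, and Zanzel (Rule 8), but Zanzel is never earned.
Reached: Falnex — 1 of the 4.

1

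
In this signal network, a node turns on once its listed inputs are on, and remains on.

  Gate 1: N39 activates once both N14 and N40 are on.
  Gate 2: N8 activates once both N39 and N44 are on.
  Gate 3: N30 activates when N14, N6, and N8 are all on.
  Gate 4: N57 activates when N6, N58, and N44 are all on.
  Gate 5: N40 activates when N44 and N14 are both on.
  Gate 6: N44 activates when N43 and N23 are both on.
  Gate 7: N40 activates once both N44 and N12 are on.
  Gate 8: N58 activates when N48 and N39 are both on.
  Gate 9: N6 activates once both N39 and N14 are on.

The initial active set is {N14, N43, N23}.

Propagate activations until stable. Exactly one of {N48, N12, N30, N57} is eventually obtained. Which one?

N30

N43 and N23 are on, so N44 activates (Gate 6).
N44 and N14 are on, so N40 activates (Gate 5).
Gate 1: N14 and N40 on → N39 on.
N39 and N44 are on, so N8 activates (Gate 2).
Gate 9: N39 and N14 on → N6 on.
N14, N6, and N8 are on, so N30 activates (Gate 3).
No rule produces N12, and it is not given. N57 would need N6, N58, and N44 (Gate 4), but N58 never turns on. No rule produces N48, and it is not given.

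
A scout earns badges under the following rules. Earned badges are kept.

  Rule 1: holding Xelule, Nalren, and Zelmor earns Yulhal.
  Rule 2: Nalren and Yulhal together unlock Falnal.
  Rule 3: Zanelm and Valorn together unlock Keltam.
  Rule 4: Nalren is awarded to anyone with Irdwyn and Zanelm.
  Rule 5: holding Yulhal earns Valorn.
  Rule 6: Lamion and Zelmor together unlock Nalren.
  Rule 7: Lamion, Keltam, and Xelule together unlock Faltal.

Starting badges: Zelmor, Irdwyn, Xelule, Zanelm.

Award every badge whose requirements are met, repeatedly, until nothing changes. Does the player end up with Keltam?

With Irdwyn and Zanelm, Nalren is earned (Rule 4).
With Xelule, Nalren, and Zelmor, Yulhal is earned (Rule 1).
With Yulhal, Valorn is earned (Rule 5).
With Zanelm and Valorn, Keltam is earned (Rule 3).

Yes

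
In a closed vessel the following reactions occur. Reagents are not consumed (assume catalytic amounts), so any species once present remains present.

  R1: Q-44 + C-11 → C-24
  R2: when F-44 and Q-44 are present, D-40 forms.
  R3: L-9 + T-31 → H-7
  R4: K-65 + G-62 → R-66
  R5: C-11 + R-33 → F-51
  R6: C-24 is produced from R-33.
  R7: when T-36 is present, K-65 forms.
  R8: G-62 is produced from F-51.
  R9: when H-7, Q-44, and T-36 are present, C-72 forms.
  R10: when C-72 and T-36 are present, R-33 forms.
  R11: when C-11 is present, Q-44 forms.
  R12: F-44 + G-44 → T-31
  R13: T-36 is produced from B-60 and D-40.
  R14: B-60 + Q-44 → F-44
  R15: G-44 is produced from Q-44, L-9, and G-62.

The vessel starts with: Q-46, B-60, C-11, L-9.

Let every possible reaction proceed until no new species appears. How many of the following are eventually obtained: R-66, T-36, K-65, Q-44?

C-11 present → Q-44 forms (R11).
B-60 and Q-44 present → F-44 forms (R14).
F-44 and Q-44 present → D-40 forms (R2).
B-60 and D-40 present → T-36 forms (R13).
T-36 present → K-65 forms (R7).
R-66 would need K-65 and G-62 (R4), but G-62 never forms.
T-36: reached.
K-65: reached.
Q-44: reached.
Reached: T-36, K-65, and Q-44 — 3 of the 4.

3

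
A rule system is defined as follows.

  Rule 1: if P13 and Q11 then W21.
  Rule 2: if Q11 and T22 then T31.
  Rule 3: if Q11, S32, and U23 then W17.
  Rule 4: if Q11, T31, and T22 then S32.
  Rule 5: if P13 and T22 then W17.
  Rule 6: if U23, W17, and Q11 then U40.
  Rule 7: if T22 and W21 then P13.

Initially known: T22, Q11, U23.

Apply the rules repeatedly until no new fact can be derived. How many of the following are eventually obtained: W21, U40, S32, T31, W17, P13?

4

From Q11 and T22, Rule 2 gives T31.
Q11, T31, and T22 hold, so S32 follows (Rule 4).
Q11, S32, and U23 hold, so W17 follows (Rule 3).
From U23, W17, and Q11, Rule 6 gives U40.
W21 would need P13 and Q11 (Rule 1), but P13 is never established.
U40: reached.
S32: reached.
T31: reached.
W17: reached.
P13 would need T22 and W21 (Rule 7), but W21 is never established.
Reached: U40, S32, T31, and W17 — 4 of the 6.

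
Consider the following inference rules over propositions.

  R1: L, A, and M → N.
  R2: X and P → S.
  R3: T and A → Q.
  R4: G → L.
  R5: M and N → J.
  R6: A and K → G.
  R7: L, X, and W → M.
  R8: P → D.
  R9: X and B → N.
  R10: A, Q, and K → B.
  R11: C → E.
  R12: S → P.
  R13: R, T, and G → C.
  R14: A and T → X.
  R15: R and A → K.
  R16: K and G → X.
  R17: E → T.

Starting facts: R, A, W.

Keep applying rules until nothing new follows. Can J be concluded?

Yes

R and A hold, so K follows (R15).
A and K hold, so G follows (R6).
G holds, so L follows (R4).
K and G hold, so X follows (R16).
L, X, and W hold, so M follows (R7).
From L, A, and M, R1 gives N.
From M and N, R5 gives J.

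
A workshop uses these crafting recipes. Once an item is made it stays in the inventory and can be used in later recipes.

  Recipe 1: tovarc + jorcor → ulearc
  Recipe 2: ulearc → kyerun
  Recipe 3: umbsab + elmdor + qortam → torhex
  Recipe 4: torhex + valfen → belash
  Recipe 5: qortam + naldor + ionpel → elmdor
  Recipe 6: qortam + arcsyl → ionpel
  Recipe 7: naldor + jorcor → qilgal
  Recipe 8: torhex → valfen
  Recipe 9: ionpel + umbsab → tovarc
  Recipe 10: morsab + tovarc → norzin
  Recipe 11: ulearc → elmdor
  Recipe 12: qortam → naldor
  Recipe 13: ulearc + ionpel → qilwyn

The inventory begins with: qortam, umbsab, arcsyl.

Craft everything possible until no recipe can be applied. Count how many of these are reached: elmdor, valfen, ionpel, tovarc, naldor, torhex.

6

qortam + arcsyl → ionpel (Recipe 6).
Using Recipe 12, qortam makes naldor.
Using Recipe 5, qortam, naldor, and ionpel make elmdor.
Using Recipe 9, ionpel and umbsab make tovarc.
umbsab + elmdor + qortam → torhex (Recipe 3).
Using Recipe 8, torhex makes valfen.
elmdor: reached.
valfen: reached.
ionpel: reached.
tovarc: reached.
naldor: reached.
torhex: reached.
All 6 are reached.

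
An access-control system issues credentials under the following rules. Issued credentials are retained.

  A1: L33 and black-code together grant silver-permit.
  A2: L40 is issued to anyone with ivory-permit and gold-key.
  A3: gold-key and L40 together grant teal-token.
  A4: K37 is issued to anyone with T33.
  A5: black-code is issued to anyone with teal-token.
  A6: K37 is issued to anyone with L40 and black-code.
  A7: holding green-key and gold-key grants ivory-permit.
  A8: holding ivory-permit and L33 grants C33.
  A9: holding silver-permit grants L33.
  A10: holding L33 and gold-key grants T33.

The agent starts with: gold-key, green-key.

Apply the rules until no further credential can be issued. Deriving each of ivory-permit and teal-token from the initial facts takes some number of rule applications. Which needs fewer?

ivory-permit: Holding green-key and gold-key grants ivory-permit (A7). [1 rule application]
teal-token: Holding green-key and gold-key grants ivory-permit (A7). Holding ivory-permit and gold-key grants L40 (A2). Holding gold-key and L40 grants teal-token (A3). [3 rule applications]
ivory-permit needs fewer.

ivory-permit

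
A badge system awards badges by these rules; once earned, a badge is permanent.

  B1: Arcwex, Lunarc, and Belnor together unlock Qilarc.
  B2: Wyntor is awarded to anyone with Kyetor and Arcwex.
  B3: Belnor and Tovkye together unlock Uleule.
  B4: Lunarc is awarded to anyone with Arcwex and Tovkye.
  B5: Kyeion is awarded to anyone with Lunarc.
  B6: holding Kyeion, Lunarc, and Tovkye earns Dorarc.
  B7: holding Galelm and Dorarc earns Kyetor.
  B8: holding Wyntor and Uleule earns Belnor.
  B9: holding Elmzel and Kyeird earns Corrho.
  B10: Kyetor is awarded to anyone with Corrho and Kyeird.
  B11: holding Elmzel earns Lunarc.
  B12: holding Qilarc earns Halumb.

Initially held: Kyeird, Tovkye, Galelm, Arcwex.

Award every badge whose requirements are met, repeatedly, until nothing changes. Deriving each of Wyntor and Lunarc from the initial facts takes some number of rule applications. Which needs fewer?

Lunarc: With Arcwex and Tovkye, Lunarc is earned (B4). [1 rule application]
Wyntor: With Arcwex and Tovkye, Lunarc is earned (B4). With Lunarc, Kyeion is earned (B5). With Kyeion, Lunarc, and Tovkye, Dorarc is earned (B6). With Galelm and Dorarc, Kyetor is earned (B7). With Kyetor and Arcwex, Wyntor is earned (B2). [5 rule applications]
Lunarc needs fewer.

Lunarc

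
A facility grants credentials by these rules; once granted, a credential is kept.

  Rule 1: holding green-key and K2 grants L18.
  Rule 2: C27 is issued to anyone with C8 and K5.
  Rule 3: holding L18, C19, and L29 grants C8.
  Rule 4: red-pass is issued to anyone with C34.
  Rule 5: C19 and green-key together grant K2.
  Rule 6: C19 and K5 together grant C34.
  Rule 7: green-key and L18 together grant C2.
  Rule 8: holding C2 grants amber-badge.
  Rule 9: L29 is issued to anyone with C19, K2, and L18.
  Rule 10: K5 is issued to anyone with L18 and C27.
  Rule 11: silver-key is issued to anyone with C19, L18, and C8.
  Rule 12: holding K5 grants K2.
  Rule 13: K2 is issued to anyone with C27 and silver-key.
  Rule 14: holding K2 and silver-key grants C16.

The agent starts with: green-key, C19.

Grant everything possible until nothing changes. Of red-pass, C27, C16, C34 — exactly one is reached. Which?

C16

Holding C19 and green-key grants K2 (Rule 5).
Holding green-key and K2 grants L18 (Rule 1).
Holding C19, K2, and L18 grants L29 (Rule 9).
Holding L18, C19, and L29 grants C8 (Rule 3).
Holding C19, L18, and C8 grants silver-key (Rule 11).
Holding K2 and silver-key grants C16 (Rule 14).
C34 would need C19 and K5 (Rule 6), but K5 is never granted. red-pass would need C34 (Rule 4), but C34 is never granted. C27 would need C8 and K5 (Rule 2), but K5 is never granted.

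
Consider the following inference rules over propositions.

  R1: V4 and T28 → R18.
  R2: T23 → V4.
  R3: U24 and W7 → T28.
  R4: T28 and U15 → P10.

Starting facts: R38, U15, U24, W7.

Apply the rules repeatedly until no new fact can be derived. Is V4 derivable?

No

V4 would need T23 (R2), but T23 is never established.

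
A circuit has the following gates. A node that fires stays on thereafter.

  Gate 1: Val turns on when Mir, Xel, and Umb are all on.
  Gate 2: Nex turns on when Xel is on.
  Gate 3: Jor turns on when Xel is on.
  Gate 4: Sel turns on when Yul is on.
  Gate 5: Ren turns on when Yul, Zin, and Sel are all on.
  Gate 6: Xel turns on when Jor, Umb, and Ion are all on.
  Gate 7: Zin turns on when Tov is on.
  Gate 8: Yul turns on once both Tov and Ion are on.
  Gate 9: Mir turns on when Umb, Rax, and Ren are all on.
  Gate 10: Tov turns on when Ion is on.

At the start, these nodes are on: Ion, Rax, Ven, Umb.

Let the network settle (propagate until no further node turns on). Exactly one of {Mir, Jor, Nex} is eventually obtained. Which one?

Gate 10: Ion on → Tov on.
Gate 8: Tov and Ion on → Yul on.
Gate 7: Tov on → Zin on.
Gate 4: Yul on → Sel on.
Yul, Zin, and Sel are on, so Ren turns on (Gate 5).
Umb, Rax, and Ren are on, so Mir turns on (Gate 9).
Jor would need Xel (Gate 3), but Xel never turns on. Nex would need Xel (Gate 2), but Xel never turns on.

Mir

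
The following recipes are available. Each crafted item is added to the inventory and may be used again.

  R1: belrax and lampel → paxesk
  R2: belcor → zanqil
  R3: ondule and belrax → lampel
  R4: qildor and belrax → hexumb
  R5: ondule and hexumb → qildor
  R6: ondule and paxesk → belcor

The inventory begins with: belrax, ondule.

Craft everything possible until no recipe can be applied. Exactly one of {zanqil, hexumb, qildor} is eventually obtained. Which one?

ondule and belrax → lampel (R3).
Using R1, belrax and lampel make paxesk.
Using R6, ondule and paxesk make belcor.
belcor → zanqil (R2).
hexumb would need qildor and belrax (R4), but qildor is never obtained. qildor would need ondule and hexumb (R5), but hexumb is never obtained.

zanqil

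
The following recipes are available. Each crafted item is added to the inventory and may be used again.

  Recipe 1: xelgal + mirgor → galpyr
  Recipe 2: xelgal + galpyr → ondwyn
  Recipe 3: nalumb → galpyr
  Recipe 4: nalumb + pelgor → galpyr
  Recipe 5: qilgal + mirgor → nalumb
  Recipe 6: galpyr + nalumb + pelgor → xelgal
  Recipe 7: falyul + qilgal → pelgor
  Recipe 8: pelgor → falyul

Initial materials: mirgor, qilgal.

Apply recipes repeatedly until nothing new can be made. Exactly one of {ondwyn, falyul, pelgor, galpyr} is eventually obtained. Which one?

galpyr

Using Recipe 5, qilgal and mirgor make nalumb.
nalumb → galpyr (Recipe 3).
falyul would need pelgor (Recipe 8), but pelgor is never obtained. ondwyn would need xelgal and galpyr (Recipe 2), but xelgal is never obtained. pelgor would need falyul and qilgal (Recipe 7), but falyul is never obtained.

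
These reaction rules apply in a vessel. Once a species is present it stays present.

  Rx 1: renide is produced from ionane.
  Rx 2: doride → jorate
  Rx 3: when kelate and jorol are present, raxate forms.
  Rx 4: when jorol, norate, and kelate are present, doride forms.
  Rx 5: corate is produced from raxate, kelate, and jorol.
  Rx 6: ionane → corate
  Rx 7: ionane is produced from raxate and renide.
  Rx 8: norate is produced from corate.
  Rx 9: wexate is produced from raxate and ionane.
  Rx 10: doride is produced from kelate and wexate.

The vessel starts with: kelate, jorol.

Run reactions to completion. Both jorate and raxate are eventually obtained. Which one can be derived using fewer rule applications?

raxate: kelate and jorol present → raxate forms (Rx 3). [1 rule application]
jorate: kelate and jorol present → raxate forms (Rx 3). raxate, kelate, and jorol present → corate forms (Rx 5). corate present → norate forms (Rx 8). jorol, norate, and kelate present → doride forms (Rx 4). doride present → jorate forms (Rx 2). [5 rule applications]
raxate needs fewer.

raxate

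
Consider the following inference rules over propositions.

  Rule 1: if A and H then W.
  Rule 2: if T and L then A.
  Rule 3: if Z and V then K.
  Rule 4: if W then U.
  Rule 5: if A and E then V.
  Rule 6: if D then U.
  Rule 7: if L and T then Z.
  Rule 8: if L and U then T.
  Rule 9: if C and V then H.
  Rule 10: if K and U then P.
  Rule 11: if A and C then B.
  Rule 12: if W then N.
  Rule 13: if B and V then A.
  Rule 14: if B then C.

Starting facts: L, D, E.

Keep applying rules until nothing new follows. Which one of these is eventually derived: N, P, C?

D holds, so U follows (Rule 6).
From L and U, Rule 8 gives T.
From L and T, Rule 7 gives Z.
T and L hold, so A follows (Rule 2).
A and E hold, so V follows (Rule 5).
Z and V hold, so K follows (Rule 3).
K and U hold, so P follows (Rule 10).
C would need B (Rule 14), but B is never established. N would need W (Rule 12), but W is never established.

P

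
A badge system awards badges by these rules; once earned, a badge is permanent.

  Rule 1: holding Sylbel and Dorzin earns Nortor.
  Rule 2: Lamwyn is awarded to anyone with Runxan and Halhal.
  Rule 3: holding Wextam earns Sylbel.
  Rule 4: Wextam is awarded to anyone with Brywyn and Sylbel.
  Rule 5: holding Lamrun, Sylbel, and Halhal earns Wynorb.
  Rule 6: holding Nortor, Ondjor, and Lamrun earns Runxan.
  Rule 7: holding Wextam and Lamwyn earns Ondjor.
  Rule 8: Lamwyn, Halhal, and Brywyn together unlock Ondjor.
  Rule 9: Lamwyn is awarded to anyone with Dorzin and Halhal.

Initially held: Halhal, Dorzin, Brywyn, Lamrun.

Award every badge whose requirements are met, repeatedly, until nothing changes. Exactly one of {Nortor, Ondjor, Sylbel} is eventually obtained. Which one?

Ondjor

With Dorzin and Halhal, Lamwyn is earned (Rule 9).
With Lamwyn, Halhal, and Brywyn, Ondjor is earned (Rule 8).
Nortor would need Sylbel and Dorzin (Rule 1), but Sylbel is never earned. Sylbel would need Wextam (Rule 3), but Wextam is never earned.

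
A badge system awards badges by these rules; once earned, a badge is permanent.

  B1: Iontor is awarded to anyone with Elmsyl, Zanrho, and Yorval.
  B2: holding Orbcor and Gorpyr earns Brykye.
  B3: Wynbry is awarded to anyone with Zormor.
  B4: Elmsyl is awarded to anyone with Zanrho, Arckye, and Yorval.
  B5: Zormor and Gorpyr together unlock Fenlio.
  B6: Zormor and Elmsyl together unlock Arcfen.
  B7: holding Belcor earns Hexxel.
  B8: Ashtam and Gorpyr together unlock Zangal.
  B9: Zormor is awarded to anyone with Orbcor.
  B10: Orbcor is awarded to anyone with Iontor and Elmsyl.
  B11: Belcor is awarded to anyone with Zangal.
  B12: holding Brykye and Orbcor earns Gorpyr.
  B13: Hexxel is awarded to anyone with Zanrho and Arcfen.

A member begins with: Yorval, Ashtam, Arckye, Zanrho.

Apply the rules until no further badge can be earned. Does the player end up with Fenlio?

No

Fenlio would need Zormor and Gorpyr (B5), but Gorpyr is never earned.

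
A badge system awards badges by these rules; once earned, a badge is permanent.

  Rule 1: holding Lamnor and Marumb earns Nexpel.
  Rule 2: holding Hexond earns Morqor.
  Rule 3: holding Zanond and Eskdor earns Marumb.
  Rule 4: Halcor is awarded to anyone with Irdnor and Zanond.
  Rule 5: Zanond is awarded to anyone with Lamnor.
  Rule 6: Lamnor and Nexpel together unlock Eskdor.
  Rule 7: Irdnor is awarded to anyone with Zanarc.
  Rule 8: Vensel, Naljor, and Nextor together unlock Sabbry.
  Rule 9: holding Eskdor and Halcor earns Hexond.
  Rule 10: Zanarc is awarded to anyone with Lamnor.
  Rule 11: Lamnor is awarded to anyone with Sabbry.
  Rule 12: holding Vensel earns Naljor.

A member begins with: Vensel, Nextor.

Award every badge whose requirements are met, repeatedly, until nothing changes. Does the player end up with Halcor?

Yes

With Vensel, Naljor is earned (Rule 12).
With Vensel, Naljor, and Nextor, Sabbry is earned (Rule 8).
With Sabbry, Lamnor is earned (Rule 11).
With Lamnor, Zanond is earned (Rule 5).
With Lamnor, Zanarc is earned (Rule 10).
With Zanarc, Irdnor is earned (Rule 7).
With Irdnor and Zanond, Halcor is earned (Rule 4).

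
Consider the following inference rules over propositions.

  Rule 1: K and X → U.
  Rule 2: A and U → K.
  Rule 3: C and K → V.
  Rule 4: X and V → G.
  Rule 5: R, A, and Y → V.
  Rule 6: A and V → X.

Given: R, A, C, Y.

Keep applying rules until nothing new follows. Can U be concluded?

No

U would need K and X (Rule 1), but K is never established.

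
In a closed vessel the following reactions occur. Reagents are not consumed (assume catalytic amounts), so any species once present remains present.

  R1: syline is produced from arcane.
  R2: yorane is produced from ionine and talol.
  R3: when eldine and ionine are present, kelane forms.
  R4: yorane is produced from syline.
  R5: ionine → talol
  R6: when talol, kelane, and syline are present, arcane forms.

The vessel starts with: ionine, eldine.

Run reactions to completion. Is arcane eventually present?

arcane would need talol, kelane, and syline (R6), but syline never forms.

No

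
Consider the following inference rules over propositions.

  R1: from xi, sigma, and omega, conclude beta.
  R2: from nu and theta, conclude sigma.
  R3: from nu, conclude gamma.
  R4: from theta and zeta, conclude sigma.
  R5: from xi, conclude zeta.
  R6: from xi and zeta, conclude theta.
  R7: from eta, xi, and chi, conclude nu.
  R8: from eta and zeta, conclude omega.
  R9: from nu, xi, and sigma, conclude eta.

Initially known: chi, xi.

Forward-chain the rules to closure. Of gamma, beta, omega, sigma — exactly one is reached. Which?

xi holds, so zeta follows (R5).
From xi and zeta, R6 gives theta.
From theta and zeta, R4 gives sigma.
beta would need xi, sigma, and omega (R1), but omega is never established. gamma would need nu (R3), but nu is never established. omega would need eta and zeta (R8), but eta is never established.

sigma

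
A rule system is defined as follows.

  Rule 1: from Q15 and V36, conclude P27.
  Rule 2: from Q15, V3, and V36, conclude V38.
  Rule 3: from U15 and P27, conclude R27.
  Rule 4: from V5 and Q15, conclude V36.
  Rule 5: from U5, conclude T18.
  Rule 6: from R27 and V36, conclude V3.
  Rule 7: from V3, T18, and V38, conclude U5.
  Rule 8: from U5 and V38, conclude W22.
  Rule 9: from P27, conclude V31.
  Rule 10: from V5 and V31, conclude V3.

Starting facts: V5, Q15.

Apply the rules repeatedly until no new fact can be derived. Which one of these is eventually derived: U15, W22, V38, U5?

V38

V5 and Q15 hold, so V36 follows (Rule 4).
From Q15 and V36, Rule 1 gives P27.
From P27, Rule 9 gives V31.
From V5 and V31, Rule 10 gives V3.
From Q15, V3, and V36, Rule 2 gives V38.
W22 would need U5 and V38 (Rule 8), but U5 is never established. No rule produces U15, and it is not given. U5 would need V3, T18, and V38 (Rule 7), but T18 is never established.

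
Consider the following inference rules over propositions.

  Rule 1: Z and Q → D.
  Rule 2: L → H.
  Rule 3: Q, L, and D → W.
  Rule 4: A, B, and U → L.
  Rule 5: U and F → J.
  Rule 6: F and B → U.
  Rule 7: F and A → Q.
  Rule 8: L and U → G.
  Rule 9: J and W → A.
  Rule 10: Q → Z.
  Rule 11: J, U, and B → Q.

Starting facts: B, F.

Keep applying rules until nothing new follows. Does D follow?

Yes

From F and B, Rule 6 gives U.
From U and F, Rule 5 gives J.
From J, U, and B, Rule 11 gives Q.
From Q, Rule 10 gives Z.
Z and Q hold, so D follows (Rule 1).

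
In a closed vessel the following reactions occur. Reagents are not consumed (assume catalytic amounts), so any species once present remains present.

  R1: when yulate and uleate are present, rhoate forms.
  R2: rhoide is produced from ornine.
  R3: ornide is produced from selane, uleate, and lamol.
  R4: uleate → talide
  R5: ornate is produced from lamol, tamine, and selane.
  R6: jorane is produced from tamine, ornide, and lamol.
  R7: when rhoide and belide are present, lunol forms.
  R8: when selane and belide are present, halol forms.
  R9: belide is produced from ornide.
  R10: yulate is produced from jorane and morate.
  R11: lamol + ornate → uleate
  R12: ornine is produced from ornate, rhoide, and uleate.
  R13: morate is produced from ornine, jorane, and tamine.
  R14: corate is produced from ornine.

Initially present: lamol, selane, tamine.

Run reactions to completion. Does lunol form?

lunol would need rhoide and belide (R7), but rhoide never forms.

No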